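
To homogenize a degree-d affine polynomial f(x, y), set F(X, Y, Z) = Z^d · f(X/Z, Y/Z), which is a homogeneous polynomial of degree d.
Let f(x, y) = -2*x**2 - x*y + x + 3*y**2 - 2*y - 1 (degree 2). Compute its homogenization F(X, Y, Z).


F(X, Y, Z) = -2*X**2 - X*Y + X*Z + 3*Y**2 - 2*Y*Z - Z**2

deg(f) = 2.
Substitute x = X/Z, y = Y/Z into f, then multiply by Z^2.
  monomial -2·x^2·y^0 ↦ -2·X^2·Y^0·Z^0.
  monomial -1·x^1·y^1 ↦ -1·X^1·Y^1·Z^0.
  monomial 1·x^1·y^0 ↦ 1·X^1·Y^0·Z^1.
  monomial 3·x^0·y^2 ↦ 3·X^0·Y^2·Z^0.
  monomial -2·x^0·y^1 ↦ -2·X^0·Y^1·Z^1.
  monomial -1·x^0·y^0 ↦ -1·X^0·Y^0·Z^2.
Collecting: F(X, Y, Z) = -2*X**2 - X*Y + X*Z + 3*Y**2 - 2*Y*Z - Z**2.


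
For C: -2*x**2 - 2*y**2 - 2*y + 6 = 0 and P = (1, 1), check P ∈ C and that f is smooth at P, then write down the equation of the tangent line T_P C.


Tangent line at P: -4*x - 6*y + 10 = 0.

Step 1: f(1, 1) = 0, so P lies on C.
Step 2: partial derivatives
  f_x(x, y) = -4*x, f_y(x, y) = -4*y - 2.
  f_x(P) = -4, f_y(P) = -6 (gradient nonzero, so P is smooth).
Step 3: tangent line at P: -4·(x − 1) + -6·(y − 1) = 0.
Expanding: -4*x - 6*y + 10 = 0.


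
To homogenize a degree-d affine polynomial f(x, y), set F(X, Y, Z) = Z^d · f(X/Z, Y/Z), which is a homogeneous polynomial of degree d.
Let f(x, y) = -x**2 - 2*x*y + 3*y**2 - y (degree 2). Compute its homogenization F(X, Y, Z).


F(X, Y, Z) = -X**2 - 2*X*Y + 3*Y**2 - Y*Z

deg(f) = 2.
Substitute x = X/Z, y = Y/Z into f, then multiply by Z^2.
  monomial -1·x^2·y^0 ↦ -1·X^2·Y^0·Z^0.
  monomial -2·x^1·y^1 ↦ -2·X^1·Y^1·Z^0.
  monomial 3·x^0·y^2 ↦ 3·X^0·Y^2·Z^0.
  monomial -1·x^0·y^1 ↦ -1·X^0·Y^1·Z^1.
Collecting: F(X, Y, Z) = -X**2 - 2*X*Y + 3*Y**2 - Y*Z.


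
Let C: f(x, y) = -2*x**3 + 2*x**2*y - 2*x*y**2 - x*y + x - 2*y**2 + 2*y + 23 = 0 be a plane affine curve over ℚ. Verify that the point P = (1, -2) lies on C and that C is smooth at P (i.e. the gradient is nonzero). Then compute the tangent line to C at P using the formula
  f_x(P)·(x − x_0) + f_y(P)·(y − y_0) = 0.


Tangent line at P: -19*x + 19*y + 57 = 0.

Step 1: f(1, -2) = 0, so P lies on C.
Step 2: partial derivatives
  f_x(x, y) = -6*x**2 + 4*x*y - 2*y**2 - y + 1, f_y(x, y) = 2*x**2 - 4*x*y - x - 4*y + 2.
  f_x(P) = -19, f_y(P) = 19 (gradient nonzero, so P is smooth).
Step 3: tangent line at P: -19·(x − 1) + 19·(y − -2) = 0.
Expanding: -19*x + 19*y + 57 = 0.


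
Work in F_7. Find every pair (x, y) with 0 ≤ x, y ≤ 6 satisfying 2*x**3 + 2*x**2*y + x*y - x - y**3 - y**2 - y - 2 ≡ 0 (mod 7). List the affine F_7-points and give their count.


Affine F_7-points: {(3, 0), (3, 2), (3, 4), (4, 4), (4, 5), (5, 6)}; count = 6.

For each of the 49 pairs (x, y) ∈ F_7², evaluate f(x, y) mod 7. Record the zeros.
  x = 0: [0↦5, 1↦2, 2↦5, 3↦1, 4↦5, 5↦4, 6↦6]  zeros at y ∈ ∅
  x = 1: [0↦6, 1↦6, 2↦5, 3↦4, 4↦4, 5↦6, 6↦4]  zeros at y ∈ ∅
  x = 2: [0↦5, 1↦5, 2↦4, 3↦3, 4↦3, 5↦5, 6↦3]  zeros at y ∈ ∅
  x = 3: [0↦0, 1↦4, 2↦0, 3↦3, 4↦0, 5↦6, 6↦1]  zeros at y ∈ {0, 2, 4}
  x = 4: [0↦3, 1↦1, 2↦5, 3↦2, 4↦0, 5↦0, 6↦3]  zeros at y ∈ {4, 5}
  x = 5: [0↦5, 1↦1, 2↦3, 3↦5, 4↦1, 5↦6, 6↦0]  zeros at y ∈ {6}
  x = 6: [0↦4, 1↦2, 2↦6, 3↦3, 4↦1, 5↦1, 6↦4]  zeros at y ∈ ∅
Collecting zeros: affine points = {(3, 0), (3, 2), (3, 4), (4, 4), (4, 5), (5, 6)}.
Total count |C(F_7)_aff| = 6.


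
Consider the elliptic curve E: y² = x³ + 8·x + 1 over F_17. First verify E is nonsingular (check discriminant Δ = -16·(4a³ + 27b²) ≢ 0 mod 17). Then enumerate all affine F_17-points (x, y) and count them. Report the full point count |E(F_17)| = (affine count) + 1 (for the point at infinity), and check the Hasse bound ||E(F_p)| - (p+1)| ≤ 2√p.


Affine points = {(0, 1), (0, 16), (2, 5), (2, 12), (3, 1), (3, 16), (5, 8), (5, 9), (7, 3), (7, 14), (8, 4), (8, 13), (11, 3), (11, 14), (14, 1), (14, 16), (16, 3), (16, 14)}; affine count = 18; |E(F_17)| = 19.

Discriminant check: Δ ∝ 4a³ + 27b² = 4·8³ + 27·1² = 4·512 + 27·1 ≡ 1 (mod 17). Nonzero ⇒ E is nonsingular.
For each x ∈ F_17, compute rhs = x³ + 8·x + 1 mod 17, then count y ∈ F_17 with y² ≡ rhs.
  x = 0: rhs = 1, matching y values: 1, 16 (2 points).
  x = 1: rhs = 10, matching y values: none (0 points).
  x = 2: rhs = 8, matching y values: 5, 12 (2 points).
  x = 3: rhs = 1, matching y values: 1, 16 (2 points).
  x = 4: rhs = 12, matching y values: none (0 points).
  x = 5: rhs = 13, matching y values: 8, 9 (2 points).
  x = 6: rhs = 10, matching y values: none (0 points).
  x = 7: rhs = 9, matching y values: 3, 14 (2 points).
  x = 8: rhs = 16, matching y values: 4, 13 (2 points).
  x = 9: rhs = 3, matching y values: none (0 points).
  x = 10: rhs = 10, matching y values: none (0 points).
  x = 11: rhs = 9, matching y values: 3, 14 (2 points).
  x = 12: rhs = 6, matching y values: none (0 points).
  x = 13: rhs = 7, matching y values: none (0 points).
  x = 14: rhs = 1, matching y values: 1, 16 (2 points).
  x = 15: rhs = 11, matching y values: none (0 points).
  x = 16: rhs = 9, matching y values: 3, 14 (2 points).
Total affine count: 18.
Full point count |E(F_17)| = 18 + 1 = 19.
Hasse bound: |19 − (17+1)| = |1| = 1 ≤ 2√17 ≈ 8.2462 ✓.


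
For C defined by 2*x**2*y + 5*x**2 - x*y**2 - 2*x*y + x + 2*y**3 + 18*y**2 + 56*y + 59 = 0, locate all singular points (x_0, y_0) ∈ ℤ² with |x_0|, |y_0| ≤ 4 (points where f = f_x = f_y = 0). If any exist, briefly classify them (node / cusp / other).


Singular points: {(-1, -3)}; classification: node.

Compute partial derivatives:
  f_x = 4*x*y + 10*x - y**2 - 2*y + 1.
  f_y = 2*x**2 - 2*x*y - 2*x + 6*y**2 + 36*y + 56.
Scan x_0 ∈ {−4, ..., 4}. For each x_0, f_y(x_0, y) is a polynomial in y; find its integer roots y ∈ {−4, ..., 4}, then test f_x and f at those candidates.
  x = -4: f_y(-4, y) = 6*y**2 + 44*y + 96; no integer root y with |y| ≤ 4.
  x = -3: f_y(-3, y) = 6*y**2 + 42*y + 80; no integer root y with |y| ≤ 4.
  x = -2: f_y(-2, y) = 6*y**2 + 40*y + 68; no integer root y with |y| ≤ 4.
  x = -1: f_y(-1, y) = 6*y**2 + 38*y + 60; vanishes at y ∈ {-3}. (-1, -3): f_x = 0, f = 0 — SINGULAR.
  x = 0: f_y(0, y) = 6*y**2 + 36*y + 56; no integer root y with |y| ≤ 4.
  x = 1: f_y(1, y) = 6*y**2 + 34*y + 56; no integer root y with |y| ≤ 4.
  x = 2: f_y(2, y) = 6*y**2 + 32*y + 60; no integer root y with |y| ≤ 4.
  x = 3: f_y(3, y) = 6*y**2 + 30*y + 68; no integer root y with |y| ≤ 4.
  x = 4: f_y(4, y) = 6*y**2 + 28*y + 80; no integer root y with |y| ≤ 4.
Only singular point on the grid: (-1, -3).
Classify: substitute x = -1 + u, y = -3 + v and expand: f = 2*u**2*v - u**2 - u*v**2 + 2*v**3 + v**2.
No constant or linear terms (consistent with a singular point). Quadratic part: -u**2 + v**2. Cubic part: 2*u**2*v - u*v**2 + 2*v**3.
The quadratic part v**2 - u**2 = (v − u)(v + u) splits into two distinct linear factors, so there are two distinct tangent lines y − -3 = ±(x − -1) — this is a node (ordinary double point).
Classification: node.


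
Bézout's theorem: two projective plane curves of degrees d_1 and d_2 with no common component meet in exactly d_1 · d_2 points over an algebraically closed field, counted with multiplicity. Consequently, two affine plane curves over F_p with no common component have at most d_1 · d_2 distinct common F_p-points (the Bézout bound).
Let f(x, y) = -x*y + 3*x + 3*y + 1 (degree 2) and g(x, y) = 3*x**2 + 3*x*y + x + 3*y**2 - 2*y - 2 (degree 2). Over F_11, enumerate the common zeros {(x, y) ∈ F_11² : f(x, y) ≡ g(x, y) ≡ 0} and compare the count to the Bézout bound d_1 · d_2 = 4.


Common zeros: {(5, 8), (6, 10)}; count = 2; Bézout bound = 4.

deg(f) = 2, deg(g) = 2, so Bézout bound = 4.
Scan x ∈ F_11. For each x, list the y ∈ F_11 with f(x, y) ≡ 0 and those with g(x, y) ≡ 0 (mod 11); the common zeros in that column are the intersection.
  x = 0: f ≡ 0 at y ∈ {7}; g ≡ 0 at y ∈ ∅; common: ∅.
  x = 1: f ≡ 0 at y ∈ {9}; g ≡ 0 at y ∈ ∅; common: ∅.
  x = 2: f ≡ 0 at y ∈ {4}; g ≡ 0 at y ∈ {7, 10}; common: ∅.
  x = 3: f ≡ 0 at y ∈ ∅; g ≡ 0 at y ∈ ∅; common: ∅.
  x = 4: f ≡ 0 at y ∈ {2}; g ≡ 0 at y ∈ ∅; common: ∅.
  x = 5: f ≡ 0 at y ∈ {8}; g ≡ 0 at y ∈ {6, 8}; common: {8}.
  x = 6: f ≡ 0 at y ∈ {10}; g ≡ 0 at y ∈ {3, 10}; common: {10}.
  x = 7: f ≡ 0 at y ∈ {0}; g ≡ 0 at y ∈ {6}; common: ∅.
  x = 8: f ≡ 0 at y ∈ {5}; g ≡ 0 at y ∈ {0}; common: ∅.
  x = 9: f ≡ 0 at y ∈ {1}; g ≡ 0 at y ∈ {3, 7}; common: ∅.
  x = 10: f ≡ 0 at y ∈ {6}; g ≡ 0 at y ∈ {0, 9}; common: ∅.
Collecting: common zeros = {(5, 8), (6, 10)}, so the count is 2.
Comparison with the Bézout bound: 2 ≤ 4 = deg(f)·deg(g), as expected for curves with no common component (the affine F_11-count falls short of the bound because intersections may lie at infinity, over extension fields, or carry multiplicity).


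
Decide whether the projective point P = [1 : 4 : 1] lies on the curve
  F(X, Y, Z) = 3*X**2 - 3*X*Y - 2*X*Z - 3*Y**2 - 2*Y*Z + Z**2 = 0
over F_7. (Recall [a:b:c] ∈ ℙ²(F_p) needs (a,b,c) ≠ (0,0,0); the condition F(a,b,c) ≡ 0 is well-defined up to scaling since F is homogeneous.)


F(1,4,1) ≡ 4 (mod 7); P is NOT on the curve.

Evaluate F(1, 4, 1) term-by-term (mod 7).
  3*X**2 ↦ 3·1·1·1 = 3
  -3*X*Y ↦ -3·1·4·1 = -12
  -2*X*Z ↦ -2·1·1·1 = -2
  -3*Y**2 ↦ -3·1·16·1 = -48
  -2*Y*Z ↦ -2·1·4·1 = -8
  Z**2 ↦ 1·1·1·1 = 1
Sum: F(1, 4, 1) = (3) + (-12) + (-2) + (-48) + (-8) + (1) = -66.
Reducing mod 7: -66 ≡ 4 (mod 7).
Since F(a, b, c) ≡ 4 ≠ 0 (mod 7), P does NOT lie on the curve.


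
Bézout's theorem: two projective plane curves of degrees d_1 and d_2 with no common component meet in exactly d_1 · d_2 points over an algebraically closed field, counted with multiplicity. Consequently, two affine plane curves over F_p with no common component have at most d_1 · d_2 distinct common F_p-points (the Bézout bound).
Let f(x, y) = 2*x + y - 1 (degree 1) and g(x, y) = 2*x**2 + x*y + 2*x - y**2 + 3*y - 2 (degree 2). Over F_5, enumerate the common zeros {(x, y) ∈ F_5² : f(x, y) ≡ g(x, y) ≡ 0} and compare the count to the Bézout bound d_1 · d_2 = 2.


Common zeros: {(0, 1), (4, 3)}; count = 2; Bézout bound = 2.

deg(f) = 1, deg(g) = 2, so Bézout bound = 2.
Scan x ∈ F_5. For each x, list the y ∈ F_5 with f(x, y) ≡ 0 and those with g(x, y) ≡ 0 (mod 5); the common zeros in that column are the intersection.
  x = 0: f ≡ 0 at y ∈ {1}; g ≡ 0 at y ∈ {1, 2}; common: {1}.
  x = 1: f ≡ 0 at y ∈ {4}; g ≡ 0 at y ∈ {1, 3}; common: ∅.
  x = 2: f ≡ 0 at y ∈ {2}; g ≡ 0 at y ∈ {0}; common: ∅.
  x = 3: f ≡ 0 at y ∈ {0}; g ≡ 0 at y ∈ {2, 4}; common: ∅.
  x = 4: f ≡ 0 at y ∈ {3}; g ≡ 0 at y ∈ {3, 4}; common: {3}.
Collecting: common zeros = {(0, 1), (4, 3)}, so the count is 2.
Comparison with the Bézout bound: 2 ≤ 2 = deg(f)·deg(g), as expected for curves with no common component (the bound is attained).


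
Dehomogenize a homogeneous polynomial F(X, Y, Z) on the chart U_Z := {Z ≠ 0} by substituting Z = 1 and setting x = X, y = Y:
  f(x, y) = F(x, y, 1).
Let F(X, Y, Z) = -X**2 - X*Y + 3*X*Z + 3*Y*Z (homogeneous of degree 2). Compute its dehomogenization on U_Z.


f(x, y) = -x**2 - x*y + 3*x + 3*y

On U_Z we set Z = 1. Each monomial c·X^i·Y^j·Z^k in F becomes c·x^i·y^j·1^k = c·x^i·y^j.
Substituting Z = 1: F(X, Y, 1) = -x**2 - x*y + 3*x + 3*y.
Note: deg(f) ≤ deg(F) = 2; strict inequality happens when F is divisible by Z (lost terms).


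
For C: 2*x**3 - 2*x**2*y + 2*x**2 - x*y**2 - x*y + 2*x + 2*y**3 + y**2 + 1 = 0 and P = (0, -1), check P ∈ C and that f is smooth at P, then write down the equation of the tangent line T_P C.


Tangent line at P: 2*x + 4*y + 4 = 0.

Step 1: f(0, -1) = 0, so P lies on C.
Step 2: partial derivatives
  f_x(x, y) = 6*x**2 - 4*x*y + 4*x - y**2 - y + 2, f_y(x, y) = -2*x**2 - 2*x*y - x + 6*y**2 + 2*y.
  f_x(P) = 2, f_y(P) = 4 (gradient nonzero, so P is smooth).
Step 3: tangent line at P: 2·(x − 0) + 4·(y − -1) = 0.
Expanding: 2*x + 4*y + 4 = 0.


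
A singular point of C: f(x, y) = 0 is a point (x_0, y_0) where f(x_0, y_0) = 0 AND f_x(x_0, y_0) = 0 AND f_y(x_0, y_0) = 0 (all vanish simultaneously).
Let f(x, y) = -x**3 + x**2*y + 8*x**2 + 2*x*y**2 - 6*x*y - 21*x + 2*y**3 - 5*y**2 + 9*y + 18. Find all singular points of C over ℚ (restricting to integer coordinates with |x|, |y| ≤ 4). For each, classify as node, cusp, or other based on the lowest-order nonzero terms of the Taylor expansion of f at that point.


Singular points: {(3, 0)}; classification: node.

Compute partial derivatives:
  f_x = -3*x**2 + 2*x*y + 16*x + 2*y**2 - 6*y - 21.
  f_y = x**2 + 4*x*y - 6*x + 6*y**2 - 10*y + 9.
Scan x_0 ∈ {−4, ..., 4}. For each x_0, f_y(x_0, y) is a polynomial in y; find its integer roots y ∈ {−4, ..., 4}, then test f_x and f at those candidates.
  x = -4: f_y(-4, y) = 6*y**2 - 26*y + 49; no integer root y with |y| ≤ 4.
  x = -3: f_y(-3, y) = 6*y**2 - 22*y + 36; no integer root y with |y| ≤ 4.
  x = -2: f_y(-2, y) = 6*y**2 - 18*y + 25; no integer root y with |y| ≤ 4.
  x = -1: f_y(-1, y) = 6*y**2 - 14*y + 16; no integer root y with |y| ≤ 4.
  x = 0: f_y(0, y) = 6*y**2 - 10*y + 9; no integer root y with |y| ≤ 4.
  x = 1: f_y(1, y) = 6*y**2 - 6*y + 4; no integer root y with |y| ≤ 4.
  x = 2: f_y(2, y) = 6*y**2 - 2*y + 1; no integer root y with |y| ≤ 4.
  x = 3: f_y(3, y) = 6*y**2 + 2*y; vanishes at y ∈ {0}. (3, 0): f_x = 0, f = 0 — SINGULAR.
  x = 4: f_y(4, y) = 6*y**2 + 6*y + 1; no integer root y with |y| ≤ 4.
Only singular point on the grid: (3, 0).
Classify: substitute x = 3 + u, y = 0 + v and expand: f = -u**3 + u**2*v - u**2 + 2*u*v**2 + 2*v**3 + v**2.
No constant or linear terms (consistent with a singular point). Quadratic part: -u**2 + v**2. Cubic part: -u**3 + u**2*v + 2*u*v**2 + 2*v**3.
The quadratic part v**2 - u**2 = (v − u)(v + u) splits into two distinct linear factors, so there are two distinct tangent lines y − 0 = ±(x − 3) — this is a node (ordinary double point).
Classification: node.


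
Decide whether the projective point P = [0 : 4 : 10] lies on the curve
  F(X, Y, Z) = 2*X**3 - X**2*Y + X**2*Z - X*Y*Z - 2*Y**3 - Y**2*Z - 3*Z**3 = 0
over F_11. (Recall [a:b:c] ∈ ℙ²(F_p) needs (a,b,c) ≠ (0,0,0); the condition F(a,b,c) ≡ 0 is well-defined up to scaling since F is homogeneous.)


F(0,4,10) ≡ 1 (mod 11); P is NOT on the curve.

Evaluate F(0, 4, 10) term-by-term (mod 11).
  2*X**3 ↦ 2·0·1·1 = 0
  -X**2*Y ↦ -1·0·4·1 = 0
  X**2*Z ↦ 1·0·1·10 = 0
  -X*Y*Z ↦ -1·0·4·10 = 0
  -2*Y**3 ↦ -2·1·64·1 = -128
  -Y**2*Z ↦ -1·1·16·10 = -160
  -3*Z**3 ↦ -3·1·1·1000 = -3000
Sum: F(0, 4, 10) = (0) + (0) + (0) + (0) + (-128) + (-160) + (-3000) = -3288.
Reducing mod 11: -3288 ≡ 1 (mod 11).
Since F(a, b, c) ≡ 1 ≠ 0 (mod 11), P does NOT lie on the curve.


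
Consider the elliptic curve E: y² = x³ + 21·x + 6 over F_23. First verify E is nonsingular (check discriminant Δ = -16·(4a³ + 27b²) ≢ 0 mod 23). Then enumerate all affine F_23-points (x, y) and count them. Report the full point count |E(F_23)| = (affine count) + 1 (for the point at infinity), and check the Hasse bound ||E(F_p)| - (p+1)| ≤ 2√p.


Affine points = {(0, 11), (0, 12), (3, 2), (3, 21), (4, 4), (4, 19), (5, 11), (5, 12), (6, 7), (6, 16), (7, 6), (7, 17), (9, 2), (9, 21), (11, 2), (11, 21), (12, 10), (12, 13), (14, 10), (14, 13), (15, 4), (15, 19), (17, 3), (17, 20), (18, 11), (18, 12), (20, 10), (20, 13), (21, 5), (21, 18)}; affine count = 30; |E(F_23)| = 31.

Discriminant check: Δ ∝ 4a³ + 27b² = 4·21³ + 27·6² = 4·9261 + 27·36 ≡ 20 (mod 23). Nonzero ⇒ E is nonsingular.
For each x ∈ F_23, compute rhs = x³ + 21·x + 6 mod 23, then count y ∈ F_23 with y² ≡ rhs.
  x = 0: rhs = 6, matching y values: 11, 12 (2 points).
  x = 1: rhs = 5, matching y values: none (0 points).
  x = 2: rhs = 10, matching y values: none (0 points).
  x = 3: rhs = 4, matching y values: 2, 21 (2 points).
  x = 4: rhs = 16, matching y values: 4, 19 (2 points).
  x = 5: rhs = 6, matching y values: 11, 12 (2 points).
  x = 6: rhs = 3, matching y values: 7, 16 (2 points).
  x = 7: rhs = 13, matching y values: 6, 17 (2 points).
  x = 8: rhs = 19, matching y values: none (0 points).
  x = 9: rhs = 4, matching y values: 2, 21 (2 points).
  x = 10: rhs = 20, matching y values: none (0 points).
  x = 11: rhs = 4, matching y values: 2, 21 (2 points).
  x = 12: rhs = 8, matching y values: 10, 13 (2 points).
  x = 13: rhs = 15, matching y values: none (0 points).
  x = 14: rhs = 8, matching y values: 10, 13 (2 points).
  x = 15: rhs = 16, matching y values: 4, 19 (2 points).
  x = 16: rhs = 22, matching y values: none (0 points).
  x = 17: rhs = 9, matching y values: 3, 20 (2 points).
  x = 18: rhs = 6, matching y values: 11, 12 (2 points).
  x = 19: rhs = 19, matching y values: none (0 points).
  x = 20: rhs = 8, matching y values: 10, 13 (2 points).
  x = 21: rhs = 2, matching y values: 5, 18 (2 points).
  x = 22: rhs = 7, matching y values: none (0 points).
Total affine count: 30.
Full point count |E(F_23)| = 30 + 1 = 31.
Hasse bound: |31 − (23+1)| = |7| = 7 ≤ 2√23 ≈ 9.5917 ✓.


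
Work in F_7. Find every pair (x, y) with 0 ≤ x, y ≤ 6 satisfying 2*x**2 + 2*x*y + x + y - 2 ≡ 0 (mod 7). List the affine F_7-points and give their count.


Affine F_7-points: {(0, 2), (1, 2), (2, 4), (4, 4), (5, 6), (6, 6)}; count = 6.

For each of the 49 pairs (x, y) ∈ F_7², evaluate f(x, y) mod 7. Record the zeros.
  x = 0: [0↦5, 1↦6, 2↦0, 3↦1, 4↦2, 5↦3, 6↦4]  zeros at y ∈ {2}
  x = 1: [0↦1, 1↦4, 2↦0, 3↦3, 4↦6, 5↦2, 6↦5]  zeros at y ∈ {2}
  x = 2: [0↦1, 1↦6, 2↦4, 3↦2, 4↦0, 5↦5, 6↦3]  zeros at y ∈ {4}
  x = 3: [0↦5, 1↦5, 2↦5, 3↦5, 4↦5, 5↦5, 6↦5]  zeros at y ∈ ∅
  x = 4: [0↦6, 1↦1, 2↦3, 3↦5, 4↦0, 5↦2, 6↦4]  zeros at y ∈ {4}
  x = 5: [0↦4, 1↦1, 2↦5, 3↦2, 4↦6, 5↦3, 6↦0]  zeros at y ∈ {6}
  x = 6: [0↦6, 1↦5, 2↦4, 3↦3, 4↦2, 5↦1, 6↦0]  zeros at y ∈ {6}
Collecting zeros: affine points = {(0, 2), (1, 2), (2, 4), (4, 4), (5, 6), (6, 6)}.
Total count |C(F_7)_aff| = 6.


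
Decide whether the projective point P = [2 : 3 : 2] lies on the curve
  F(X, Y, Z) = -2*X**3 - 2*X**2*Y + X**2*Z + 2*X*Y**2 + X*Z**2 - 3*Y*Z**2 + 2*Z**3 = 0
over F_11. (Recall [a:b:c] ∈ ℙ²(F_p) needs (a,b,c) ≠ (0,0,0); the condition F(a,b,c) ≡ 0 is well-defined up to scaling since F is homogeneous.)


F(2,3,2) ≡ 3 (mod 11); P is NOT on the curve.

Evaluate F(2, 3, 2) term-by-term (mod 11).
  -2*X**3 ↦ -2·8·1·1 = -16
  -2*X**2*Y ↦ -2·4·3·1 = -24
  X**2*Z ↦ 1·4·1·2 = 8
  2*X*Y**2 ↦ 2·2·9·1 = 36
  X*Z**2 ↦ 1·2·1·4 = 8
  -3*Y*Z**2 ↦ -3·1·3·4 = -36
  2*Z**3 ↦ 2·1·1·8 = 16
Sum: F(2, 3, 2) = (-16) + (-24) + (8) + (36) + (8) + (-36) + (16) = -8.
Reducing mod 11: -8 ≡ 3 (mod 11).
Since F(a, b, c) ≡ 3 ≠ 0 (mod 11), P does NOT lie on the curve.


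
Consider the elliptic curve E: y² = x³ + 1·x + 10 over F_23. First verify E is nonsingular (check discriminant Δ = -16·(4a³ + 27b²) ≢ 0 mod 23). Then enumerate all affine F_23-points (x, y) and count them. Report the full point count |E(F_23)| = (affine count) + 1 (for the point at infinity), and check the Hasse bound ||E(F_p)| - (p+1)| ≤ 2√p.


Affine points = {(1, 9), (1, 14), (4, 3), (4, 20), (5, 5), (5, 18), (6, 5), (6, 18), (8, 1), (8, 22), (9, 9), (9, 14), (10, 10), (10, 13), (11, 8), (11, 15), (12, 5), (12, 18), (13, 9), (13, 14), (14, 10), (14, 13), (17, 8), (17, 15), (18, 8), (18, 15), (20, 7), (20, 16), (21, 0), (22, 10), (22, 13)}; affine count = 31; |E(F_23)| = 32.

Discriminant check: Δ ∝ 4a³ + 27b² = 4·1³ + 27·10² = 4·1 + 27·100 ≡ 13 (mod 23). Nonzero ⇒ E is nonsingular.
For each x ∈ F_23, compute rhs = x³ + 1·x + 10 mod 23, then count y ∈ F_23 with y² ≡ rhs.
  x = 0: rhs = 10, matching y values: none (0 points).
  x = 1: rhs = 12, matching y values: 9, 14 (2 points).
  x = 2: rhs = 20, matching y values: none (0 points).
  x = 3: rhs = 17, matching y values: none (0 points).
  x = 4: rhs = 9, matching y values: 3, 20 (2 points).
  x = 5: rhs = 2, matching y values: 5, 18 (2 points).
  x = 6: rhs = 2, matching y values: 5, 18 (2 points).
  x = 7: rhs = 15, matching y values: none (0 points).
  x = 8: rhs = 1, matching y values: 1, 22 (2 points).
  x = 9: rhs = 12, matching y values: 9, 14 (2 points).
  x = 10: rhs = 8, matching y values: 10, 13 (2 points).
  x = 11: rhs = 18, matching y values: 8, 15 (2 points).
  x = 12: rhs = 2, matching y values: 5, 18 (2 points).
  x = 13: rhs = 12, matching y values: 9, 14 (2 points).
  x = 14: rhs = 8, matching y values: 10, 13 (2 points).
  x = 15: rhs = 19, matching y values: none (0 points).
  x = 16: rhs = 5, matching y values: none (0 points).
  x = 17: rhs = 18, matching y values: 8, 15 (2 points).
  x = 18: rhs = 18, matching y values: 8, 15 (2 points).
  x = 19: rhs = 11, matching y values: none (0 points).
  x = 20: rhs = 3, matching y values: 7, 16 (2 points).
  x = 21: rhs = 0, matching y values: 0 (1 points).
  x = 22: rhs = 8, matching y values: 10, 13 (2 points).
Total affine count: 31.
Full point count |E(F_23)| = 31 + 1 = 32.
Hasse bound: |32 − (23+1)| = |8| = 8 ≤ 2√23 ≈ 9.5917 ✓.


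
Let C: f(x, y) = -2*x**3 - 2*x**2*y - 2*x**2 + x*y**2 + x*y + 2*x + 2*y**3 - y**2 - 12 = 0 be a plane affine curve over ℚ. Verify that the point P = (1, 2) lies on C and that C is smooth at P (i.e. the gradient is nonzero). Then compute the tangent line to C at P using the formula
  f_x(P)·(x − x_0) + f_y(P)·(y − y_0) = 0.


Tangent line at P: -10*x + 23*y - 36 = 0.

Step 1: f(1, 2) = 0, so P lies on C.
Step 2: partial derivatives
  f_x(x, y) = -6*x**2 - 4*x*y - 4*x + y**2 + y + 2, f_y(x, y) = -2*x**2 + 2*x*y + x + 6*y**2 - 2*y.
  f_x(P) = -10, f_y(P) = 23 (gradient nonzero, so P is smooth).
Step 3: tangent line at P: -10·(x − 1) + 23·(y − 2) = 0.
Expanding: -10*x + 23*y - 36 = 0.


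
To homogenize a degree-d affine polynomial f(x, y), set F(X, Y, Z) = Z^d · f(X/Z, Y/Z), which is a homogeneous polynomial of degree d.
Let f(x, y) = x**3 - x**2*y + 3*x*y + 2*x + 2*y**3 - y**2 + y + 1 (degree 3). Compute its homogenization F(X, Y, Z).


F(X, Y, Z) = X**3 - X**2*Y + 3*X*Y*Z + 2*X*Z**2 + 2*Y**3 - Y**2*Z + Y*Z**2 + Z**3

deg(f) = 3.
Substitute x = X/Z, y = Y/Z into f, then multiply by Z^3.
  monomial 1·x^3·y^0 ↦ 1·X^3·Y^0·Z^0.
  monomial -1·x^2·y^1 ↦ -1·X^2·Y^1·Z^0.
  monomial 3·x^1·y^1 ↦ 3·X^1·Y^1·Z^1.
  monomial 2·x^1·y^0 ↦ 2·X^1·Y^0·Z^2.
  monomial 2·x^0·y^3 ↦ 2·X^0·Y^3·Z^0.
  monomial -1·x^0·y^2 ↦ -1·X^0·Y^2·Z^1.
  monomial 1·x^0·y^1 ↦ 1·X^0·Y^1·Z^2.
  monomial 1·x^0·y^0 ↦ 1·X^0·Y^0·Z^3.
Collecting: F(X, Y, Z) = X**3 - X**2*Y + 3*X*Y*Z + 2*X*Z**2 + 2*Y**3 - Y**2*Z + Y*Z**2 + Z**3.


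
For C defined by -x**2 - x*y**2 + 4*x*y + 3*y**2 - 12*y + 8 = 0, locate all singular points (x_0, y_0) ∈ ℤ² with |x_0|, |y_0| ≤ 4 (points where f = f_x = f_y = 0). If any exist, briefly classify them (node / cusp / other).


Singular points: {(2, 2)}; classification: node.

Compute partial derivatives:
  f_x = -2*x - y**2 + 4*y.
  f_y = -2*x*y + 4*x + 6*y - 12.
Scan x_0 ∈ {−4, ..., 4}. For each x_0, f_y(x_0, y) is a polynomial in y; find its integer roots y ∈ {−4, ..., 4}, then test f_x and f at those candidates.
  x = -4: f_y(-4, y) = 14*y - 28; vanishes at y ∈ {2}. (-4, 2): f_x = 12 ≠ 0.
  x = -3: f_y(-3, y) = 12*y - 24; vanishes at y ∈ {2}. (-3, 2): f_x = 10 ≠ 0.
  x = -2: f_y(-2, y) = 10*y - 20; vanishes at y ∈ {2}. (-2, 2): f_x = 8 ≠ 0.
  x = -1: f_y(-1, y) = 8*y - 16; vanishes at y ∈ {2}. (-1, 2): f_x = 6 ≠ 0.
  x = 0: f_y(0, y) = 6*y - 12; vanishes at y ∈ {2}. (0, 2): f_x = 4 ≠ 0.
  x = 1: f_y(1, y) = 4*y - 8; vanishes at y ∈ {2}. (1, 2): f_x = 2 ≠ 0.
  x = 2: f_y(2, y) = 2*y - 4; vanishes at y ∈ {2}. (2, 2): f_x = 0, f = 0 — SINGULAR.
  x = 3: f_y(3, y) = 0; vanishes at y ∈ {-4, -3, -2, -1, 0, 1, 2, 3, 4}. (3, -4): f_x = -38 ≠ 0; (3, -3): f_x = -27 ≠ 0; (3, -2): f_x = -18 ≠ 0; (3, -1): f_x = -11 ≠ 0; (3, 0): f_x = -6 ≠ 0; (3, 1): f_x = -3 ≠ 0; (3, 2): f_x = -2 ≠ 0; (3, 3): f_x = -3 ≠ 0; (3, 4): f_x = -6 ≠ 0.
  x = 4: f_y(4, y) = 4 - 2*y; vanishes at y ∈ {2}. (4, 2): f_x = -4 ≠ 0.
Only singular point on the grid: (2, 2).
Classify: substitute x = 2 + u, y = 2 + v and expand: f = -u**2 - u*v**2 + v**2.
No constant or linear terms (consistent with a singular point). Quadratic part: -u**2 + v**2. Cubic part: -u*v**2.
The quadratic part v**2 - u**2 = (v − u)(v + u) splits into two distinct linear factors, so there are two distinct tangent lines y − 2 = ±(x − 2) — this is a node (ordinary double point).
Classification: node.


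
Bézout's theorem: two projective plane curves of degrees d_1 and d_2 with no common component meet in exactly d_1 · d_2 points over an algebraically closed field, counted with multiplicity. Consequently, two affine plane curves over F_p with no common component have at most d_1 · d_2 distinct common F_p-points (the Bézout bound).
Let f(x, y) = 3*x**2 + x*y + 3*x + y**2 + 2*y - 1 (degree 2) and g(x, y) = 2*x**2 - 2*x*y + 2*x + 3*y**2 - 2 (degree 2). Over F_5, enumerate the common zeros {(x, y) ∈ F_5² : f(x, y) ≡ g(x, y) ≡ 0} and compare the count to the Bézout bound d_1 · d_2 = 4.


Common zeros: {(1, 2)}; count = 1; Bézout bound = 4.

deg(f) = 2, deg(g) = 2, so Bézout bound = 4.
Scan x ∈ F_5. For each x, list the y ∈ F_5 with f(x, y) ≡ 0 and those with g(x, y) ≡ 0 (mod 5); the common zeros in that column are the intersection.
  x = 0: f ≡ 0 at y ∈ ∅; g ≡ 0 at y ∈ {2, 3}; common: ∅.
  x = 1: f ≡ 0 at y ∈ {0, 2}; g ≡ 0 at y ∈ {2}; common: {2}.
  x = 2: f ≡ 0 at y ∈ ∅; g ≡ 0 at y ∈ {0, 3}; common: ∅.
  x = 3: f ≡ 0 at y ∈ {0}; g ≡ 0 at y ∈ ∅; common: ∅.
  x = 4: f ≡ 0 at y ∈ {2}; g ≡ 0 at y ∈ ∅; common: ∅.
Collecting: common zeros = {(1, 2)}, so the count is 1.
Comparison with the Bézout bound: 1 ≤ 4 = deg(f)·deg(g), as expected for curves with no common component (the affine F_5-count falls short of the bound because intersections may lie at infinity, over extension fields, or carry multiplicity).


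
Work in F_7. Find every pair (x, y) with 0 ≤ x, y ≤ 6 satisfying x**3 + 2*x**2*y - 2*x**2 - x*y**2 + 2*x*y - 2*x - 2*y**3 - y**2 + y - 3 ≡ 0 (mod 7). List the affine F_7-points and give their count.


Affine F_7-points: {(0, 2), (0, 3), (0, 5), (1, 3), (2, 0), (2, 3), (2, 6), (3, 0), (4, 0)}; count = 9.

For each of the 49 pairs (x, y) ∈ F_7², evaluate f(x, y) mod 7. Record the zeros.
  x = 0: [0↦4, 1↦2, 2↦0, 3↦0, 4↦4, 5↦0, 6↦4]  zeros at y ∈ {2, 3, 5}
  x = 1: [0↦1, 1↦2, 2↦1, 3↦0, 4↦1, 5↦6, 6↦3]  zeros at y ∈ {3}
  x = 2: [0↦0, 1↦1, 2↦5, 3↦0, 4↦2, 5↦6, 6↦0]  zeros at y ∈ {0, 3, 6}
  x = 3: [0↦0, 1↦5, 2↦4, 3↦6, 4↦6, 5↦6, 6↦1]  zeros at y ∈ {0}
  x = 4: [0↦0, 1↦6, 2↦4, 3↦3, 4↦5, 5↦5, 6↦5]  zeros at y ∈ {0}
  x = 5: [0↦6, 1↦3, 2↦4, 3↦4, 4↦5, 5↦2, 6↦4]  zeros at y ∈ ∅
  x = 6: [0↦3, 1↦2, 2↦3, 3↦1, 4↦5, 5↦3, 6↦4]  zeros at y ∈ ∅
Collecting zeros: affine points = {(0, 2), (0, 3), (0, 5), (1, 3), (2, 0), (2, 3), (2, 6), (3, 0), (4, 0)}.
Total count |C(F_7)_aff| = 9.


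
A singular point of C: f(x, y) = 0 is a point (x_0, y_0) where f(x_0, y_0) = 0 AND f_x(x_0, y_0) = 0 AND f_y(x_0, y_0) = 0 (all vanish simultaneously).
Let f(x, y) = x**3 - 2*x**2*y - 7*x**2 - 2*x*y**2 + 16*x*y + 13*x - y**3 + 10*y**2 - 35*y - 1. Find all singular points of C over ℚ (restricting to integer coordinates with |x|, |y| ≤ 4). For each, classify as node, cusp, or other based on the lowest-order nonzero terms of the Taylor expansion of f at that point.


Singular points: {(3, 1)}; classification: cusp.

Compute partial derivatives:
  f_x = 3*x**2 - 4*x*y - 14*x - 2*y**2 + 16*y + 13.
  f_y = -2*x**2 - 4*x*y + 16*x - 3*y**2 + 20*y - 35.
Scan x_0 ∈ {−4, ..., 4}. For each x_0, f_y(x_0, y) is a polynomial in y; find its integer roots y ∈ {−4, ..., 4}, then test f_x and f at those candidates.
  x = -4: f_y(-4, y) = -3*y**2 + 36*y - 131; no integer root y with |y| ≤ 4.
  x = -3: f_y(-3, y) = -3*y**2 + 32*y - 101; no integer root y with |y| ≤ 4.
  x = -2: f_y(-2, y) = -3*y**2 + 28*y - 75; no integer root y with |y| ≤ 4.
  x = -1: f_y(-1, y) = -3*y**2 + 24*y - 53; no integer root y with |y| ≤ 4.
  x = 0: f_y(0, y) = -3*y**2 + 20*y - 35; no integer root y with |y| ≤ 4.
  x = 1: f_y(1, y) = -3*y**2 + 16*y - 21; vanishes at y ∈ {3}. (1, 3): f_x = 20 ≠ 0.
  x = 2: f_y(2, y) = -3*y**2 + 12*y - 11; no integer root y with |y| ≤ 4.
  x = 3: f_y(3, y) = -3*y**2 + 8*y - 5; vanishes at y ∈ {1}. (3, 1): f_x = 0, f = 0 — SINGULAR.
  x = 4: f_y(4, y) = -3*y**2 + 4*y - 3; no integer root y with |y| ≤ 4.
Only singular point on the grid: (3, 1).
Classify: substitute x = 3 + u, y = 1 + v and expand: f = u**3 - 2*u**2*v - 2*u*v**2 - v**3 + v**2.
No constant or linear terms (consistent with a singular point). Quadratic part: v**2. Cubic part: u**3 - 2*u**2*v - 2*u*v**2 - v**3.
The quadratic part v**2 is a perfect square, so there is a single (double) tangent line v = 0, i.e. y = 1. Restricting the cubic part to that line (v = 0) leaves u**3 ≠ 0, so f is not divisible by v and the branch is v² ≈ -u**3 to lowest order — this is a cusp.
Classification: cusp.


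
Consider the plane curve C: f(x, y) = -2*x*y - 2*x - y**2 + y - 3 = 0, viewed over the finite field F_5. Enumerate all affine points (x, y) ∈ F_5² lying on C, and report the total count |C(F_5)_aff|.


Affine F_5-points: {(0, 2), (0, 4), (1, 0), (1, 4), (2, 3), (2, 4), (3, 1), (3, 4), (4, 4)}; count = 9.

For each of the 25 pairs (x, y) ∈ F_5², evaluate f(x, y) mod 5. Record the zeros.
  x = 0: [0↦2, 1↦2, 2↦0, 3↦1, 4↦0]  zeros at y ∈ {2, 4}
  x = 1: [0↦0, 1↦3, 2↦4, 3↦3, 4↦0]  zeros at y ∈ {0, 4}
  x = 2: [0↦3, 1↦4, 2↦3, 3↦0, 4↦0]  zeros at y ∈ {3, 4}
  x = 3: [0↦1, 1↦0, 2↦2, 3↦2, 4↦0]  zeros at y ∈ {1, 4}
  x = 4: [0↦4, 1↦1, 2↦1, 3↦4, 4↦0]  zeros at y ∈ {4}
Collecting zeros: affine points = {(0, 2), (0, 4), (1, 0), (1, 4), (2, 3), (2, 4), (3, 1), (3, 4), (4, 4)}.
Total count |C(F_5)_aff| = 9.


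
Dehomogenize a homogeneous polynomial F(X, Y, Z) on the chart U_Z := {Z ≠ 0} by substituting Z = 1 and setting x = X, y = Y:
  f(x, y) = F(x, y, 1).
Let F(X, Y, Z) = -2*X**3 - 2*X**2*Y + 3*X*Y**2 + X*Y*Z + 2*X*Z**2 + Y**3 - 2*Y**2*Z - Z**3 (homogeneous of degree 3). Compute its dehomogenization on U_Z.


f(x, y) = -2*x**3 - 2*x**2*y + 3*x*y**2 + x*y + 2*x + y**3 - 2*y**2 - 1

On U_Z we set Z = 1. Each monomial c·X^i·Y^j·Z^k in F becomes c·x^i·y^j·1^k = c·x^i·y^j.
Substituting Z = 1: F(X, Y, 1) = -2*x**3 - 2*x**2*y + 3*x*y**2 + x*y + 2*x + y**3 - 2*y**2 - 1.
Note: deg(f) ≤ deg(F) = 3; strict inequality happens when F is divisible by Z (lost terms).


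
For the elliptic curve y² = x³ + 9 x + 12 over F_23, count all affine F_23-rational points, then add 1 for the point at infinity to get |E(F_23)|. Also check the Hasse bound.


Affine points = {(0, 9), (0, 14), (6, 11), (6, 12), (7, 2), (7, 21), (11, 4), (11, 19), (12, 10), (12, 13), (13, 7), (13, 16), (15, 7), (15, 16), (17, 8), (17, 15), (18, 7), (18, 16), (19, 2), (19, 21), (20, 2), (20, 21), (21, 3), (21, 20), (22, 5), (22, 18)}; affine count = 26; |E(F_23)| = 27.

Discriminant check: Δ ∝ 4a³ + 27b² = 4·9³ + 27·12² = 4·729 + 27·144 ≡ 19 (mod 23). Nonzero ⇒ E is nonsingular.
For each x ∈ F_23, compute rhs = x³ + 9·x + 12 mod 23, then count y ∈ F_23 with y² ≡ rhs.
  x = 0: rhs = 12, matching y values: 9, 14 (2 points).
  x = 1: rhs = 22, matching y values: none (0 points).
  x = 2: rhs = 15, matching y values: none (0 points).
  x = 3: rhs = 20, matching y values: none (0 points).
  x = 4: rhs = 20, matching y values: none (0 points).
  x = 5: rhs = 21, matching y values: none (0 points).
  x = 6: rhs = 6, matching y values: 11, 12 (2 points).
  x = 7: rhs = 4, matching y values: 2, 21 (2 points).
  x = 8: rhs = 21, matching y values: none (0 points).
  x = 9: rhs = 17, matching y values: none (0 points).
  x = 10: rhs = 21, matching y values: none (0 points).
  x = 11: rhs = 16, matching y values: 4, 19 (2 points).
  x = 12: rhs = 8, matching y values: 10, 13 (2 points).
  x = 13: rhs = 3, matching y values: 7, 16 (2 points).
  x = 14: rhs = 7, matching y values: none (0 points).
  x = 15: rhs = 3, matching y values: 7, 16 (2 points).
  x = 16: rhs = 20, matching y values: none (0 points).
  x = 17: rhs = 18, matching y values: 8, 15 (2 points).
  x = 18: rhs = 3, matching y values: 7, 16 (2 points).
  x = 19: rhs = 4, matching y values: 2, 21 (2 points).
  x = 20: rhs = 4, matching y values: 2, 21 (2 points).
  x = 21: rhs = 9, matching y values: 3, 20 (2 points).
  x = 22: rhs = 2, matching y values: 5, 18 (2 points).
Total affine count: 26.
Full point count |E(F_23)| = 26 + 1 = 27.
Hasse bound: |27 − (23+1)| = |3| = 3 ≤ 2√23 ≈ 9.5917 ✓.


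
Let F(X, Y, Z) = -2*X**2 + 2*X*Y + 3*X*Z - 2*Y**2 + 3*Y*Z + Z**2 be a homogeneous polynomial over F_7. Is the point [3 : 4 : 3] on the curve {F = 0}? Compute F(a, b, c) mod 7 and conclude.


F(3,4,3) ≡ 4 (mod 7); P is NOT on the curve.

Evaluate F(3, 4, 3) term-by-term (mod 7).
  -2*X**2 ↦ -2·9·1·1 = -18
  2*X*Y ↦ 2·3·4·1 = 24
  3*X*Z ↦ 3·3·1·3 = 27
  -2*Y**2 ↦ -2·1·16·1 = -32
  3*Y*Z ↦ 3·1·4·3 = 36
  Z**2 ↦ 1·1·1·9 = 9
Sum: F(3, 4, 3) = (-18) + (24) + (27) + (-32) + (36) + (9) = 46.
Reducing mod 7: 46 ≡ 4 (mod 7).
Since F(a, b, c) ≡ 4 ≠ 0 (mod 7), P does NOT lie on the curve.


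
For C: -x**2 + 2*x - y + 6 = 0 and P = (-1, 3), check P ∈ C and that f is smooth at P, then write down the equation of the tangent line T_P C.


Tangent line at P: 4*x - y + 7 = 0.

Step 1: f(-1, 3) = 0, so P lies on C.
Step 2: partial derivatives
  f_x(x, y) = 2 - 2*x, f_y(x, y) = -1.
  f_x(P) = 4, f_y(P) = -1 (gradient nonzero, so P is smooth).
Step 3: tangent line at P: 4·(x − -1) + -1·(y − 3) = 0.
Expanding: 4*x - y + 7 = 0.


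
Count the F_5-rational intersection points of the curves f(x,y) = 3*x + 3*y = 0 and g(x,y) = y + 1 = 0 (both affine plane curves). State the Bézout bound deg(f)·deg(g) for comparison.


Common zeros: {(1, 4)}; count = 1; Bézout bound = 1.

deg(f) = 1, deg(g) = 1, so Bézout bound = 1.
Scan x ∈ F_5. For each x, list the y ∈ F_5 with f(x, y) ≡ 0 and those with g(x, y) ≡ 0 (mod 5); the common zeros in that column are the intersection.
  x = 0: f ≡ 0 at y ∈ {0}; g ≡ 0 at y ∈ {4}; common: ∅.
  x = 1: f ≡ 0 at y ∈ {4}; g ≡ 0 at y ∈ {4}; common: {4}.
  x = 2: f ≡ 0 at y ∈ {3}; g ≡ 0 at y ∈ {4}; common: ∅.
  x = 3: f ≡ 0 at y ∈ {2}; g ≡ 0 at y ∈ {4}; common: ∅.
  x = 4: f ≡ 0 at y ∈ {1}; g ≡ 0 at y ∈ {4}; common: ∅.
Collecting: common zeros = {(1, 4)}, so the count is 1.
Comparison with the Bézout bound: 1 ≤ 1 = deg(f)·deg(g), as expected for curves with no common component (the bound is attained).


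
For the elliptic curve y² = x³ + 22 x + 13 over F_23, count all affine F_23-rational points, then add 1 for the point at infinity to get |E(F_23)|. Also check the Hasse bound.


Affine points = {(0, 6), (0, 17), (1, 6), (1, 17), (4, 2), (4, 21), (5, 8), (5, 15), (6, 4), (6, 19), (7, 2), (7, 21), (12, 2), (12, 21), (13, 9), (13, 14), (14, 11), (14, 12), (18, 10), (18, 13), (20, 9), (20, 14), (22, 6), (22, 17)}; affine count = 24; |E(F_23)| = 25.

Discriminant check: Δ ∝ 4a³ + 27b² = 4·22³ + 27·13² = 4·10648 + 27·169 ≡ 5 (mod 23). Nonzero ⇒ E is nonsingular.
For each x ∈ F_23, compute rhs = x³ + 22·x + 13 mod 23, then count y ∈ F_23 with y² ≡ rhs.
  x = 0: rhs = 13, matching y values: 6, 17 (2 points).
  x = 1: rhs = 13, matching y values: 6, 17 (2 points).
  x = 2: rhs = 19, matching y values: none (0 points).
  x = 3: rhs = 14, matching y values: none (0 points).
  x = 4: rhs = 4, matching y values: 2, 21 (2 points).
  x = 5: rhs = 18, matching y values: 8, 15 (2 points).
  x = 6: rhs = 16, matching y values: 4, 19 (2 points).
  x = 7: rhs = 4, matching y values: 2, 21 (2 points).
  x = 8: rhs = 11, matching y values: none (0 points).
  x = 9: rhs = 20, matching y values: none (0 points).
  x = 10: rhs = 14, matching y values: none (0 points).
  x = 11: rhs = 22, matching y values: none (0 points).
  x = 12: rhs = 4, matching y values: 2, 21 (2 points).
  x = 13: rhs = 12, matching y values: 9, 14 (2 points).
  x = 14: rhs = 6, matching y values: 11, 12 (2 points).
  x = 15: rhs = 15, matching y values: none (0 points).
  x = 16: rhs = 22, matching y values: none (0 points).
  x = 17: rhs = 10, matching y values: none (0 points).
  x = 18: rhs = 8, matching y values: 10, 13 (2 points).
  x = 19: rhs = 22, matching y values: none (0 points).
  x = 20: rhs = 12, matching y values: 9, 14 (2 points).
  x = 21: rhs = 7, matching y values: none (0 points).
  x = 22: rhs = 13, matching y values: 6, 17 (2 points).
Total affine count: 24.
Full point count |E(F_23)| = 24 + 1 = 25.
Hasse bound: |25 − (23+1)| = |1| = 1 ≤ 2√23 ≈ 9.5917 ✓.


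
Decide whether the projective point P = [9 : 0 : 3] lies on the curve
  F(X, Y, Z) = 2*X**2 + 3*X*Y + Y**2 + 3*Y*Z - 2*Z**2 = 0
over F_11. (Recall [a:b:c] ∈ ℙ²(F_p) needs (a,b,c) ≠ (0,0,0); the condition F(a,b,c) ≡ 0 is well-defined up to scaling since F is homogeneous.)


F(9,0,3) ≡ 1 (mod 11); P is NOT on the curve.

Evaluate F(9, 0, 3) term-by-term (mod 11).
  2*X**2 ↦ 2·81·1·1 = 162
  3*X*Y ↦ 3·9·0·1 = 0
  Y**2 ↦ 1·1·0·1 = 0
  3*Y*Z ↦ 3·1·0·3 = 0
  -2*Z**2 ↦ -2·1·1·9 = -18
Sum: F(9, 0, 3) = (162) + (0) + (0) + (0) + (-18) = 144.
Reducing mod 11: 144 ≡ 1 (mod 11).
Since F(a, b, c) ≡ 1 ≠ 0 (mod 11), P does NOT lie on the curve.


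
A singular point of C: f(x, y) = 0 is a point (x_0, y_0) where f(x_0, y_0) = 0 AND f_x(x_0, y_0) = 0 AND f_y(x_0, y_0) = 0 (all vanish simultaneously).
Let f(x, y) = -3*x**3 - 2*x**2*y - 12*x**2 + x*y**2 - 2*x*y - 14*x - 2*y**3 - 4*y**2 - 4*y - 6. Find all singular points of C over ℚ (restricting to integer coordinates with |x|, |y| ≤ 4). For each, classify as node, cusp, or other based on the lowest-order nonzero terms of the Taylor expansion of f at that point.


Singular points: {(-1, -1)}; classification: node.

Compute partial derivatives:
  f_x = -9*x**2 - 4*x*y - 24*x + y**2 - 2*y - 14.
  f_y = -2*x**2 + 2*x*y - 2*x - 6*y**2 - 8*y - 4.
Scan x_0 ∈ {−4, ..., 4}. For each x_0, f_y(x_0, y) is a polynomial in y; find its integer roots y ∈ {−4, ..., 4}, then test f_x and f at those candidates.
  x = -4: f_y(-4, y) = -6*y**2 - 16*y - 28; no integer root y with |y| ≤ 4.
  x = -3: f_y(-3, y) = -6*y**2 - 14*y - 16; no integer root y with |y| ≤ 4.
  x = -2: f_y(-2, y) = -6*y**2 - 12*y - 8; no integer root y with |y| ≤ 4.
  x = -1: f_y(-1, y) = -6*y**2 - 10*y - 4; vanishes at y ∈ {-1}. (-1, -1): f_x = 0, f = 0 — SINGULAR.
  x = 0: f_y(0, y) = -6*y**2 - 8*y - 4; no integer root y with |y| ≤ 4.
  x = 1: f_y(1, y) = -6*y**2 - 6*y - 8; no integer root y with |y| ≤ 4.
  x = 2: f_y(2, y) = -6*y**2 - 4*y - 16; no integer root y with |y| ≤ 4.
  x = 3: f_y(3, y) = -6*y**2 - 2*y - 28; no integer root y with |y| ≤ 4.
  x = 4: f_y(4, y) = -6*y**2 - 44; no integer root y with |y| ≤ 4.
Only singular point on the grid: (-1, -1).
Classify: substitute x = -1 + u, y = -1 + v and expand: f = -3*u**3 - 2*u**2*v - u**2 + u*v**2 - 2*v**3 + v**2.
No constant or linear terms (consistent with a singular point). Quadratic part: -u**2 + v**2. Cubic part: -3*u**3 - 2*u**2*v + u*v**2 - 2*v**3.
The quadratic part v**2 - u**2 = (v − u)(v + u) splits into two distinct linear factors, so there are two distinct tangent lines y − -1 = ±(x − -1) — this is a node (ordinary double point).
Classification: node.


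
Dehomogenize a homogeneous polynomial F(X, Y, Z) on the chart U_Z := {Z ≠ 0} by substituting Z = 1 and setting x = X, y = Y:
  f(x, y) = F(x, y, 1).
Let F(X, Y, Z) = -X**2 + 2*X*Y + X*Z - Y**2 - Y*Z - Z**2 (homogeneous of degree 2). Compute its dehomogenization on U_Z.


f(x, y) = -x**2 + 2*x*y + x - y**2 - y - 1

On U_Z we set Z = 1. Each monomial c·X^i·Y^j·Z^k in F becomes c·x^i·y^j·1^k = c·x^i·y^j.
Substituting Z = 1: F(X, Y, 1) = -x**2 + 2*x*y + x - y**2 - y - 1.
Note: deg(f) ≤ deg(F) = 2; strict inequality happens when F is divisible by Z (lost terms).
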